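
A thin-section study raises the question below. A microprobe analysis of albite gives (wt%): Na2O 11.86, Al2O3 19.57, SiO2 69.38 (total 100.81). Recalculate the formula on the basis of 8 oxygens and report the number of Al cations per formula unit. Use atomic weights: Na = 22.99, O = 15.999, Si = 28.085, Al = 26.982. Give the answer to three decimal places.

11.86 wt% Na2O ÷ 61.979 g/mol = 0.19136 mol, giving 0.38272 Na and 0.19136 O.
19.57 wt% Al2O3 ÷ 101.961 g/mol = 0.19194 mol, giving 0.38388 Al and 0.57582 O.
69.38 wt% SiO2 ÷ 60.083 g/mol = 1.15474 mol, giving 1.15474 Si and 2.30948 O.
Oxygen sums to 3.07666; scaling by 8/3.07666 = 2.60022 puts the formula on 8 O.
Al: 0.38388 × 2.60022 = 0.998 atoms per formula unit.

0.998 Al apfu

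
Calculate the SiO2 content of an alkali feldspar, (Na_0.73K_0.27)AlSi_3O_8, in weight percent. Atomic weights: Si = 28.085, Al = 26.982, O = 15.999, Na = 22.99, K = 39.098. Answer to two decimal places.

M((Na_0.73K_0.27)AlSi_3O_8) = 266.568 g/mol; M(SiO2) = 60.083 g/mol.
Moles SiO2 per formula unit = 3 Si ÷ 1 = 3.0000.
SiO2 fraction = (3.0000 × 60.083) / 266.568 = 180.249/266.568 = 0.6762.

67.62 wt%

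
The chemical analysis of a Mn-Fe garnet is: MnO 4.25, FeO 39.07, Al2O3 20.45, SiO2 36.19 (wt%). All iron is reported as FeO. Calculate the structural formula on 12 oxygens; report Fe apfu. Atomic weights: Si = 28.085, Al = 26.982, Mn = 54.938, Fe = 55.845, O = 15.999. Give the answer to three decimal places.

2.708 Fe apfu

MnO: 4.25/70.937 = 0.05991 mol → 0.05991 mol Mn, 0.05991 mol O.
FeO: 39.07/71.844 = 0.54382 mol → 0.54382 mol Fe, 0.54382 mol O.
Al2O3: 20.45/101.961 = 0.20057 mol → 0.40114 mol Al, 0.60171 mol O.
SiO2: 36.19/60.083 = 0.60233 mol → 0.60233 mol Si, 1.20466 mol O.
Total oxygen = 2.41010 mol. Normalization factor = 12/2.41010 = 4.97905.
Fe per 12 O = 0.54382 × 4.97905 = 2.708.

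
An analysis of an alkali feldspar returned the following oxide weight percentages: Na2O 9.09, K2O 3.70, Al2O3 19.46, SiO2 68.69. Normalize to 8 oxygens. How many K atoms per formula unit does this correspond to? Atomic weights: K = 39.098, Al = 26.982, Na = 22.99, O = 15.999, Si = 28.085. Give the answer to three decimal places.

Na2O (M=61.979): mol = 0.14666; Na = 0.29332, O = 0.14666.
K2O (M=94.195): mol = 0.03928; K = 0.07856, O = 0.03928.
Al2O3 (M=101.961): mol = 0.19086; Al = 0.38172, O = 0.57258.
SiO2 (M=60.083): mol = 1.14325; Si = 1.14325, O = 2.28650.
ΣO = 3.04502; factor = 8/ΣO = 2.62724.
K apfu = 0.07856 × 2.62724 = 0.206.

0.206 K apfu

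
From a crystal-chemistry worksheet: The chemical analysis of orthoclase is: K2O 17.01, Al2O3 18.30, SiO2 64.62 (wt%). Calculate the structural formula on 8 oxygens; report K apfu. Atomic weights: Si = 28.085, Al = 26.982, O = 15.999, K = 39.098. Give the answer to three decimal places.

17.01 wt% K2O ÷ 94.195 g/mol = 0.18058 mol, giving 0.36116 K and 0.18058 O.
18.30 wt% Al2O3 ÷ 101.961 g/mol = 0.17948 mol, giving 0.35896 Al and 0.53844 O.
64.62 wt% SiO2 ÷ 60.083 g/mol = 1.07551 mol, giving 1.07551 Si and 2.15102 O.
Oxygen sums to 2.87004; scaling by 8/2.87004 = 2.78742 puts the formula on 8 O.
K: 0.36116 × 2.78742 = 1.007 atoms per formula unit.

1.007 K apfu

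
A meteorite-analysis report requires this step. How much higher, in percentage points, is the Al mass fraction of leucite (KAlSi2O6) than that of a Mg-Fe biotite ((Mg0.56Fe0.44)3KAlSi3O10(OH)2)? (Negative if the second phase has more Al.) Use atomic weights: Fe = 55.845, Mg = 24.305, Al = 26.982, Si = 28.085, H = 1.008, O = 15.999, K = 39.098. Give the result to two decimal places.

6.48 percentage points

Al in KAlSi2O6: molar mass 218.244 g/mol; 1×26.982 = 26.982 g → 12.36 wt%.
Al in (Mg0.56Fe0.44)3KAlSi3O10(OH)2: molar mass 458.887 g/mol; 1×26.982 = 26.982 g → 5.88 wt%.
Difference = 12.36 − 5.88 = 6.48 percentage points.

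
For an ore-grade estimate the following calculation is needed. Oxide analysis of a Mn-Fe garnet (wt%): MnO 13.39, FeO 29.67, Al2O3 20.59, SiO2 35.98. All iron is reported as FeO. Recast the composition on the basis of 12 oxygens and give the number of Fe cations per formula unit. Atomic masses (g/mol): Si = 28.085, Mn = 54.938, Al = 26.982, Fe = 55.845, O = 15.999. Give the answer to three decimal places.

MnO (M=70.937): mol = 0.18876; Mn = 0.18876, O = 0.18876.
FeO (M=71.844): mol = 0.41298; Fe = 0.41298, O = 0.41298.
Al2O3 (M=101.961): mol = 0.20194; Al = 0.40388, O = 0.60582.
SiO2 (M=60.083): mol = 0.59884; Si = 0.59884, O = 1.19768.
ΣO = 2.40524; factor = 12/ΣO = 4.98911.
Fe apfu = 0.41298 × 4.98911 = 2.060.

2.060 Fe apfu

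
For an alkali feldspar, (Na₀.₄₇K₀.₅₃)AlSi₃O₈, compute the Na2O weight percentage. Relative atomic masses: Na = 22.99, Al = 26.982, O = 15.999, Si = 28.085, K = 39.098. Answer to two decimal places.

Formula mass = 270.756 g/mol.
0.47 Na → 0.2350 mol Na2O per formula unit; M(Na2O) = 61.979, so Na2O mass = 14.565 g.
14.565/270.756 × 100 = 5.38 wt%.

5.38 wt%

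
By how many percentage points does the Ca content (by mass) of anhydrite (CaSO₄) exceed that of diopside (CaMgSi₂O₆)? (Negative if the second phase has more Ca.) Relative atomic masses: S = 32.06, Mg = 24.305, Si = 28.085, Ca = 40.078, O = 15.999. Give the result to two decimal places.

10.93 percentage points

Ca in CaSO₄: molar mass 136.134 g/mol; 1×40.078 = 40.078 g → 29.44 wt%.
Ca in CaMgSi₂O₆: molar mass 216.547 g/mol; 1×40.078 = 40.078 g → 18.51 wt%.
Difference = 29.44 − 18.51 = 10.93 percentage points.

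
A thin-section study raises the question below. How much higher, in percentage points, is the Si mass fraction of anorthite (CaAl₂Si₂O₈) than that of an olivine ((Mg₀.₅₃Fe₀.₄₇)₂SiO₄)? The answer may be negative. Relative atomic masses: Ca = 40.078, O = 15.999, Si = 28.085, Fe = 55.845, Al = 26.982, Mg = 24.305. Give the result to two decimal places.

3.70 percentage points

Si in CaAl₂Si₂O₈: molar mass 278.204 g/mol; 2×28.085 = 56.170 g → 20.19 wt%.
Si in (Mg₀.₅₃Fe₀.₄₇)₂SiO₄: molar mass 170.339 g/mol; 1×28.085 = 28.085 g → 16.49 wt%.
Difference = 20.19 − 16.49 = 3.70 percentage points.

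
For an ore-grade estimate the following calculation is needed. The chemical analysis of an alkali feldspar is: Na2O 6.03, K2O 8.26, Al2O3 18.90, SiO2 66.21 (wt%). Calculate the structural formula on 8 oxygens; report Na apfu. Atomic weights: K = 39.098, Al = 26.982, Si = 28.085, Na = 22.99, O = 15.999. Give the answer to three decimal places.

Na2O (M=61.979): mol = 0.09729; Na = 0.19458, O = 0.09729.
K2O (M=94.195): mol = 0.08769; K = 0.17538, O = 0.08769.
Al2O3 (M=101.961): mol = 0.18536; Al = 0.37072, O = 0.55608.
SiO2 (M=60.083): mol = 1.10198; Si = 1.10198, O = 2.20396.
ΣO = 2.94502; factor = 8/ΣO = 2.71645.
Na apfu = 0.19458 × 2.71645 = 0.529.

0.529 Na apfu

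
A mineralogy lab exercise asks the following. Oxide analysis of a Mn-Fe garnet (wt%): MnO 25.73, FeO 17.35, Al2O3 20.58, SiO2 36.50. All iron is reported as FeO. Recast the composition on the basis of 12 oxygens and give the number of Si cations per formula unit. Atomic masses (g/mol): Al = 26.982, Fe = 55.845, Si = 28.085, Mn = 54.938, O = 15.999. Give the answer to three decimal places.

MnO: 25.73/70.937 = 0.36272 mol → 0.36272 mol Mn, 0.36272 mol O.
FeO: 17.35/71.844 = 0.24150 mol → 0.24150 mol Fe, 0.24150 mol O.
Al2O3: 20.58/101.961 = 0.20184 mol → 0.40368 mol Al, 0.60552 mol O.
SiO2: 36.50/60.083 = 0.60749 mol → 0.60749 mol Si, 1.21498 mol O.
Total oxygen = 2.42472 mol. Normalization factor = 12/2.42472 = 4.94903.
Si per 12 O = 0.60749 × 4.94903 = 3.006.

3.006 Si apfu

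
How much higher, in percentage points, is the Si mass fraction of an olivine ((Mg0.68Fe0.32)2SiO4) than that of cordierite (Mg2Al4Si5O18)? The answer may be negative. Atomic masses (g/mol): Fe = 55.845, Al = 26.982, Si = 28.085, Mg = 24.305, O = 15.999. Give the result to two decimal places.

Si in (Mg0.68Fe0.32)2SiO4: molar mass 160.877 g/mol; 1×28.085 = 28.085 g → 17.46 wt%.
Si in Mg2Al4Si5O18: molar mass 584.945 g/mol; 5×28.085 = 140.425 g → 24.01 wt%.
Difference = 17.46 − 24.01 = -6.55 percentage points.

-6.55 percentage points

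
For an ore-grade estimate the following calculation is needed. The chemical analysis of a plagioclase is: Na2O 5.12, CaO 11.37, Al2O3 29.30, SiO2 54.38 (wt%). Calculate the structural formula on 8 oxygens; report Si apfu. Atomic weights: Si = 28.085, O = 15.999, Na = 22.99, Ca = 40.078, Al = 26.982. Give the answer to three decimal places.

Na2O (M=61.979): mol = 0.08261; Na = 0.16522, O = 0.08261.
CaO (M=56.077): mol = 0.20276; Ca = 0.20276, O = 0.20276.
Al2O3 (M=101.961): mol = 0.28736; Al = 0.57472, O = 0.86208.
SiO2 (M=60.083): mol = 0.90508; Si = 0.90508, O = 1.81016.
ΣO = 2.95761; factor = 8/ΣO = 2.70489.
Si apfu = 0.90508 × 2.70489 = 2.448.

2.448 Si apfu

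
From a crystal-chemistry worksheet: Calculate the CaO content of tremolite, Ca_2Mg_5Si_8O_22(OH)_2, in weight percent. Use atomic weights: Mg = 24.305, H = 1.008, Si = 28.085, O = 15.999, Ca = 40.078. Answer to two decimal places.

13.81 wt%

M(Ca_2Mg_5Si_8O_22(OH)_2) = 812.353 g/mol; M(CaO) = 56.077 g/mol.
Moles CaO per formula unit = 2 Ca ÷ 1 = 2.0000.
CaO fraction = (2.0000 × 56.077) / 812.353 = 112.154/812.353 = 0.1381.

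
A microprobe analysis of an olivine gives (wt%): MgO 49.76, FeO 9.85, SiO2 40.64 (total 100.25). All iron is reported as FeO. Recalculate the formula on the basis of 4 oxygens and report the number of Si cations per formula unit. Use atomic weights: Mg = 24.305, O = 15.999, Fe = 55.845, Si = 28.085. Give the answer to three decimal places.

0.993 Si apfu

49.76 wt% MgO ÷ 40.304 g/mol = 1.23462 mol, giving 1.23462 Mg and 1.23462 O.
9.85 wt% FeO ÷ 71.844 g/mol = 0.13710 mol, giving 0.13710 Fe and 0.13710 O.
40.64 wt% SiO2 ÷ 60.083 g/mol = 0.67640 mol, giving 0.67640 Si and 1.35280 O.
Oxygen sums to 2.72452; scaling by 4/2.72452 = 1.46815 puts the formula on 4 O.
Si: 0.67640 × 1.46815 = 0.993 atoms per formula unit.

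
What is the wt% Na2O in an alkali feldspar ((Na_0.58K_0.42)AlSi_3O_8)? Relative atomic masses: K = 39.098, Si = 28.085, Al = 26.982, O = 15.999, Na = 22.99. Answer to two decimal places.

6.68 wt%

Formula mass = 268.984 g/mol.
0.58 Na → 0.2900 mol Na2O per formula unit; M(Na2O) = 61.979, so Na2O mass = 17.974 g.
17.974/268.984 × 100 = 6.68 wt%.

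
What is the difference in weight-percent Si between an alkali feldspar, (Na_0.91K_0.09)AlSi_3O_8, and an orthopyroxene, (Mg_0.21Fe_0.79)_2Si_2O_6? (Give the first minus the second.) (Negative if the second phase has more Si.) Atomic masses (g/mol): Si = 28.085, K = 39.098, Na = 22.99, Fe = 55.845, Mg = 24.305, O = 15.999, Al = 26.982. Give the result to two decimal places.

Si in (Na_0.91K_0.09)AlSi_3O_8: molar mass 263.669 g/mol; 3×28.085 = 84.255 g → 31.95 wt%.
Si in (Mg_0.21Fe_0.79)_2Si_2O_6: molar mass 250.607 g/mol; 2×28.085 = 56.170 g → 22.41 wt%.
Difference = 31.95 − 22.41 = 9.54 percentage points.

9.54 percentage points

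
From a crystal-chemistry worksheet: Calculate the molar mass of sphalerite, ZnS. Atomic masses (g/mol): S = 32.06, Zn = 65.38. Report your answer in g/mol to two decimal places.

The formula mass is the sum 1(65.38) + 1(32.06).

97.44 g/mol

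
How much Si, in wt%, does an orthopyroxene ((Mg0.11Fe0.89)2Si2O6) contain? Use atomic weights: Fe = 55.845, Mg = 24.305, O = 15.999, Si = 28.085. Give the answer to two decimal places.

M((Mg0.11Fe0.89)2Si2O6) = 256.915 g/mol.
Si contributes 2 × 28.085 = 56.170 g per mole.
56.170/256.915 = 0.2186 → 21.86%.

21.86 wt%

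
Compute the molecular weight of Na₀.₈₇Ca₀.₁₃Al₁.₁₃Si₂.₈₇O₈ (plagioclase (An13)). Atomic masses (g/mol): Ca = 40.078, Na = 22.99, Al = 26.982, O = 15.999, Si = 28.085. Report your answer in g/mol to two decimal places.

264.30 g/mol

The formula mass is the sum 0.87(22.99) + 0.13(40.078) + 1.13(26.982) + 2.87(28.085) + 8(15.999).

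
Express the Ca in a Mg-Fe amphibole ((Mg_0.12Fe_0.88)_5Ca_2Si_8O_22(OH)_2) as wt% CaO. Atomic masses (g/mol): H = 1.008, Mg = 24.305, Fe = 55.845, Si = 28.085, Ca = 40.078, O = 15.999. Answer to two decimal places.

M((Mg_0.12Fe_0.88)_5Ca_2Si_8O_22(OH)_2) = 951.129 g/mol; M(CaO) = 56.077 g/mol.
Moles CaO per formula unit = 2 Ca ÷ 1 = 2.0000.
CaO fraction = (2.0000 × 56.077) / 951.129 = 112.154/951.129 = 0.1179.

11.79 wt%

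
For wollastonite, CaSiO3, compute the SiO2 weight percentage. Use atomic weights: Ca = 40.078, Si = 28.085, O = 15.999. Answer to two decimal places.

Formula mass = 116.160 g/mol.
1 Si → 1.0000 mol SiO2 per formula unit; M(SiO2) = 60.083, so SiO2 mass = 60.083 g.
60.083/116.160 × 100 = 51.72 wt%.

51.72 wt%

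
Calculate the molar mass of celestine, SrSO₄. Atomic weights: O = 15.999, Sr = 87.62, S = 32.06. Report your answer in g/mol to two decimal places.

The formula mass is the sum 1·87.62 + 1·32.06 + 4·15.999.

183.68 g/mol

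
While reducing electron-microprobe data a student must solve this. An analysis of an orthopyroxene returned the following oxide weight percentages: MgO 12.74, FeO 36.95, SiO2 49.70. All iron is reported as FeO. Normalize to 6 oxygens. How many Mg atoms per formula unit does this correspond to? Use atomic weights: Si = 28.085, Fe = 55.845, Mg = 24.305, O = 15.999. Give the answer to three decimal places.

0.763 Mg apfu

12.74 wt% MgO ÷ 40.304 g/mol = 0.31610 mol, giving 0.31610 Mg and 0.31610 O.
36.95 wt% FeO ÷ 71.844 g/mol = 0.51431 mol, giving 0.51431 Fe and 0.51431 O.
49.70 wt% SiO2 ÷ 60.083 g/mol = 0.82719 mol, giving 0.82719 Si and 1.65438 O.
Oxygen sums to 2.48479; scaling by 6/2.48479 = 2.41469 puts the formula on 6 O.
Mg: 0.31610 × 2.41469 = 0.763 atoms per formula unit.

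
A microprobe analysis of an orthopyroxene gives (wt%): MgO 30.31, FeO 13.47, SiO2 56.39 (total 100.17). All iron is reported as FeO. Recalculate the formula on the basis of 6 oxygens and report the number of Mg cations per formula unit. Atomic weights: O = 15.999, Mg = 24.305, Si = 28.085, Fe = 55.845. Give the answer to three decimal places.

30.31 wt% MgO ÷ 40.304 g/mol = 0.75203 mol, giving 0.75203 Mg and 0.75203 O.
13.47 wt% FeO ÷ 71.844 g/mol = 0.18749 mol, giving 0.18749 Fe and 0.18749 O.
56.39 wt% SiO2 ÷ 60.083 g/mol = 0.93854 mol, giving 0.93854 Si and 1.87708 O.
Oxygen sums to 2.81660; scaling by 6/2.81660 = 2.13023 puts the formula on 6 O.
Mg: 0.75203 × 2.13023 = 1.602 atoms per formula unit.

1.602 Mg apfu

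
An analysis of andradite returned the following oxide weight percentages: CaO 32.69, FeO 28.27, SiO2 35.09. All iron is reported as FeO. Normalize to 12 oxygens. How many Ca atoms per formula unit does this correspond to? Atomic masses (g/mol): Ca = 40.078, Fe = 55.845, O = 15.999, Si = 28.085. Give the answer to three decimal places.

CaO (M=56.077): mol = 0.58295; Ca = 0.58295, O = 0.58295.
FeO (M=71.844): mol = 0.39349; Fe = 0.39349, O = 0.39349.
SiO2 (M=60.083): mol = 0.58403; Si = 0.58403, O = 1.16806.
ΣO = 2.14450; factor = 12/ΣO = 5.59571.
Ca apfu = 0.58295 × 5.59571 = 3.262.

3.262 Ca apfu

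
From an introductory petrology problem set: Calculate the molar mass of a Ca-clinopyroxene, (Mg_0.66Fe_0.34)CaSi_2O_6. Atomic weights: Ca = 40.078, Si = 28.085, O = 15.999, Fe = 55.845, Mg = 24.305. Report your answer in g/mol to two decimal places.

227.27 g/mol

Mg: 0.66 × 24.305 = 16.0413
Fe: 0.34 × 55.845 = 18.9873
Ca: 1 × 40.078 = 40.0780
Si: 2 × 28.085 = 56.1700
O: 6 × 15.999 = 95.9940
Summing the contributions gives the formula mass.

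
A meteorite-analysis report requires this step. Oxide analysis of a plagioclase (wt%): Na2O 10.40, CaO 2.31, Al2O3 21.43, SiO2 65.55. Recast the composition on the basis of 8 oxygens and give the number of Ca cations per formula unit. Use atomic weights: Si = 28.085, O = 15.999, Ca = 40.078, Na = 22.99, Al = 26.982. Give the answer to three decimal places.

Na2O: 10.40/61.979 = 0.16780 mol → 0.33560 mol Na, 0.16780 mol O.
CaO: 2.31/56.077 = 0.04119 mol → 0.04119 mol Ca, 0.04119 mol O.
Al2O3: 21.43/101.961 = 0.21018 mol → 0.42036 mol Al, 0.63054 mol O.
SiO2: 65.55/60.083 = 1.09099 mol → 1.09099 mol Si, 2.18198 mol O.
Total oxygen = 3.02151 mol. Normalization factor = 8/3.02151 = 2.64768.
Ca per 8 O = 0.04119 × 2.64768 = 0.109.

0.109 Ca apfu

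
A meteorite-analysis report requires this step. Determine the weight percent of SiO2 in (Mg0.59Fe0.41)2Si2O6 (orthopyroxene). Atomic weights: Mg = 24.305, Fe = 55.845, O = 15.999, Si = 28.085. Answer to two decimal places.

Molar mass of (Mg0.59Fe0.41)2Si2O6 = 1.18×24.305 + 0.82×55.845 + 2×28.085 + 6×15.999 = 226.637 g/mol.
Each formula unit contains 2 Si, equivalent to 2/1 = 2.0000 mol SiO2.
M(SiO2) = 1×28.085 + 2×15.999 = 60.083 g/mol.
Mass of SiO2 per formula unit = 2.0000 × 60.083 = 120.166 g.
SiO2 wt% = 120.166 / 226.637 × 100 = 53.02%.

53.02 wt%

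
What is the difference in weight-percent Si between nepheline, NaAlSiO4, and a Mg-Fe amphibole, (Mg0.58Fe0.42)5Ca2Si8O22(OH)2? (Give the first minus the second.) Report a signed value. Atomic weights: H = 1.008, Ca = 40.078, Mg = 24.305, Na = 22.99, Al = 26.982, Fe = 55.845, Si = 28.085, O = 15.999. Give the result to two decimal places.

-5.80 percentage points

Si in NaAlSiO4: molar mass 142.053 g/mol; 1×28.085 = 28.085 g → 19.77 wt%.
Si in (Mg0.58Fe0.42)5Ca2Si8O22(OH)2: molar mass 878.587 g/mol; 8×28.085 = 224.680 g → 25.57 wt%.
Difference = 19.77 − 25.57 = -5.80 percentage points.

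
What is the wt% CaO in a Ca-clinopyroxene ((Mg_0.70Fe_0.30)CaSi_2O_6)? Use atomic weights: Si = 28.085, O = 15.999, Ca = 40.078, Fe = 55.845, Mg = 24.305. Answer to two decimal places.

24.81 wt%

Formula mass = 226.009 g/mol.
1 Ca → 1.0000 mol CaO per formula unit; M(CaO) = 56.077, so CaO mass = 56.077 g.
56.077/226.009 × 100 = 24.81 wt%.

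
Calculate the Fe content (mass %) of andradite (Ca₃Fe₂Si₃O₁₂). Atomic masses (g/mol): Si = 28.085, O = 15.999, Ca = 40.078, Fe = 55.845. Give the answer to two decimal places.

M(Ca₃Fe₂Si₃O₁₂) = 508.167 g/mol.
Fe contributes 2 × 55.845 = 111.690 g per mole.
111.690/508.167 = 0.2198 → 21.98%.

21.98 mass %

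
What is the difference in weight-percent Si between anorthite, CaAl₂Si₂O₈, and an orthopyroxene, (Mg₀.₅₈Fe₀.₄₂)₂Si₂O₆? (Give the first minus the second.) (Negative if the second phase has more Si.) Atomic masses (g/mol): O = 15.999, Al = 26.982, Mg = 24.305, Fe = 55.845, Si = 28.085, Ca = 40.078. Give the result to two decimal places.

-4.53 percentage points

First mineral: 56.170 g Si in 278.204 g formula = 20.19 wt% Si.
Second mineral: 56.170 g Si in 227.268 g formula = 24.72 wt% Si.
20.19% − 24.72% gives a difference of -4.53 percentage points.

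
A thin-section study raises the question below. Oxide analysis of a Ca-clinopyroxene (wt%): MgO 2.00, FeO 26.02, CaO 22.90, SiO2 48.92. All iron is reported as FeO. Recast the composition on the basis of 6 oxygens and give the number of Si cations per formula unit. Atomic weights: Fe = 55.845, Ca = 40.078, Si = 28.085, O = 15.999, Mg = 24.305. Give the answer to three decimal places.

1.995 Si apfu

2.00 wt% MgO ÷ 40.304 g/mol = 0.04962 mol, giving 0.04962 Mg and 0.04962 O.
26.02 wt% FeO ÷ 71.844 g/mol = 0.36217 mol, giving 0.36217 Fe and 0.36217 O.
22.90 wt% CaO ÷ 56.077 g/mol = 0.40837 mol, giving 0.40837 Ca and 0.40837 O.
48.92 wt% SiO2 ÷ 60.083 g/mol = 0.81421 mol, giving 0.81421 Si and 1.62842 O.
Oxygen sums to 2.44858; scaling by 6/2.44858 = 2.45040 puts the formula on 6 O.
Si: 0.81421 × 2.45040 = 1.995 atoms per formula unit.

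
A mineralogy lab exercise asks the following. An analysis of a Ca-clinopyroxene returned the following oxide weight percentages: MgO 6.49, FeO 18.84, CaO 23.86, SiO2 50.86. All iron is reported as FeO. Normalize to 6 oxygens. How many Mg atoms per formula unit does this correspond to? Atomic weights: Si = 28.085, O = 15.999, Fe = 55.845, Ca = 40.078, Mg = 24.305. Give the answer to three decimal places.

MgO: 6.49/40.304 = 0.16103 mol → 0.16103 mol Mg, 0.16103 mol O.
FeO: 18.84/71.844 = 0.26223 mol → 0.26223 mol Fe, 0.26223 mol O.
CaO: 23.86/56.077 = 0.42549 mol → 0.42549 mol Ca, 0.42549 mol O.
SiO2: 50.86/60.083 = 0.84650 mol → 0.84650 mol Si, 1.69300 mol O.
Total oxygen = 2.54175 mol. Normalization factor = 6/2.54175 = 2.36058.
Mg per 6 O = 0.16103 × 2.36058 = 0.380.

0.380 Mg apfu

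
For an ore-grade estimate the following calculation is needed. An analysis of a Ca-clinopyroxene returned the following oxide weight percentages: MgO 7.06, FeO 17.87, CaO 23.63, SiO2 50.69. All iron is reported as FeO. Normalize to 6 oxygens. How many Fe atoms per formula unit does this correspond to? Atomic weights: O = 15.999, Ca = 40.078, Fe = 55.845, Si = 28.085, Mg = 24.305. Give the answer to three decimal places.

0.589 Fe apfu

7.06 wt% MgO ÷ 40.304 g/mol = 0.17517 mol, giving 0.17517 Mg and 0.17517 O.
17.87 wt% FeO ÷ 71.844 g/mol = 0.24873 mol, giving 0.24873 Fe and 0.24873 O.
23.63 wt% CaO ÷ 56.077 g/mol = 0.42138 mol, giving 0.42138 Ca and 0.42138 O.
50.69 wt% SiO2 ÷ 60.083 g/mol = 0.84367 mol, giving 0.84367 Si and 1.68734 O.
Oxygen sums to 2.53262; scaling by 6/2.53262 = 2.36909 puts the formula on 6 O.
Fe: 0.24873 × 2.36909 = 0.589 atoms per formula unit.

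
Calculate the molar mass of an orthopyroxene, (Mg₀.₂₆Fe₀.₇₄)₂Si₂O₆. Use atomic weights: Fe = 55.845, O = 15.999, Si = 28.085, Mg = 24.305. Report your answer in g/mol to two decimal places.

The formula mass is the sum 0.52*24.305 + 1.48*55.845 + 2*28.085 + 6*15.999.

247.45 g/mol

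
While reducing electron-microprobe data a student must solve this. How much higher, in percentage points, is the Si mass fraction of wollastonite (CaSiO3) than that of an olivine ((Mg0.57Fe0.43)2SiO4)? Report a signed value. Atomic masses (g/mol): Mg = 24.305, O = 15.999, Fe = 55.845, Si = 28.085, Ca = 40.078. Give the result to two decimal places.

7.44 percentage points

Si in CaSiO3: molar mass 116.160 g/mol; 1×28.085 = 28.085 g → 24.18 wt%.
Si in (Mg0.57Fe0.43)2SiO4: molar mass 167.815 g/mol; 1×28.085 = 28.085 g → 16.74 wt%.
Difference = 24.18 − 16.74 = 7.44 percentage points.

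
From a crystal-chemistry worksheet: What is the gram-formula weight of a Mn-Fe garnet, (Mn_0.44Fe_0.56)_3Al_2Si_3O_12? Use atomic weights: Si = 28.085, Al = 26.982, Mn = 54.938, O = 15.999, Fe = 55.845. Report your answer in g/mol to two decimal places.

M = 1.32(54.938) + 1.68(55.845) + 2(26.982) + 3(28.085) + 12(15.999)

496.54 g/mol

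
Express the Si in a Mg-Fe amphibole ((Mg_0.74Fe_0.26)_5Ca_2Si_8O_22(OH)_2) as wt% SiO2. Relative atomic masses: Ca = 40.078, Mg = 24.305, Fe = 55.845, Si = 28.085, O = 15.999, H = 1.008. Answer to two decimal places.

M((Mg_0.74Fe_0.26)_5Ca_2Si_8O_22(OH)_2) = 853.355 g/mol; M(SiO2) = 60.083 g/mol.
Moles SiO2 per formula unit = 8 Si ÷ 1 = 8.0000.
SiO2 fraction = (8.0000 × 60.083) / 853.355 = 480.664/853.355 = 0.5633.

56.33 wt%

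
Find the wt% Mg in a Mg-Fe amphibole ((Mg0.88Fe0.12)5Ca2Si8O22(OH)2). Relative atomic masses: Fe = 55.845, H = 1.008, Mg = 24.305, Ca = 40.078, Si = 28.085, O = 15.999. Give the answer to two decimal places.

12.86 weight percent

Molar mass of (Mg0.88Fe0.12)5Ca2Si8O22(OH)2: 4.40*24.305 + 0.60*55.845 + 2*40.078 + 8*28.085 + 24*15.999 + 2*1.008 = 831.277 g/mol.
Mass of Mg per formula unit: 4.40 × 24.305 = 106.942 g.
Weight fraction Mg = 106.942 / 831.277 = 0.1286.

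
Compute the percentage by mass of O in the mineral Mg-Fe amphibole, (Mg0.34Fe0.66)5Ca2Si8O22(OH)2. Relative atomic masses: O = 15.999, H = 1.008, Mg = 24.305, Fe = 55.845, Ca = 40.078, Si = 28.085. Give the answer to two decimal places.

41.90 mass %

M((Mg0.34Fe0.66)5Ca2Si8O22(OH)2) = 916.435 g/mol.
O contributes 24 × 15.999 = 383.976 g per mole.
383.976/916.435 = 0.4190 → 41.90%.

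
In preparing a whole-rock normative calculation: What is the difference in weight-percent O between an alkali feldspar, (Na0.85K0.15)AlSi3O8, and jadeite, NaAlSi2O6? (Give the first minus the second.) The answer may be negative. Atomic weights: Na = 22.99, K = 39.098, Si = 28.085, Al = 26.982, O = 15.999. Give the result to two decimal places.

0.88 percentage points

First mineral: 127.992 g O in 264.635 g formula = 48.37 wt% O.
Second mineral: 95.994 g O in 202.136 g formula = 47.49 wt% O.
48.37% − 47.49% gives a difference of 0.88 percentage points.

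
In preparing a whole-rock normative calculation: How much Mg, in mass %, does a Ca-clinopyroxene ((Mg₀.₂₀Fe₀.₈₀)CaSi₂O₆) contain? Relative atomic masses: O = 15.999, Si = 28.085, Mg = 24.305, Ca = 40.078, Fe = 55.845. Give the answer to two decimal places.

Formula mass = 0.20*24.305 + 0.80*55.845 + 1*40.078 + 2*28.085 + 6*15.999 = 241.779 g/mol, of which 4.861 g is Mg.
So Mg makes up 4.861/241.779 = 0.0201 of the mass, i.e. 2.01%.

2.01 mass %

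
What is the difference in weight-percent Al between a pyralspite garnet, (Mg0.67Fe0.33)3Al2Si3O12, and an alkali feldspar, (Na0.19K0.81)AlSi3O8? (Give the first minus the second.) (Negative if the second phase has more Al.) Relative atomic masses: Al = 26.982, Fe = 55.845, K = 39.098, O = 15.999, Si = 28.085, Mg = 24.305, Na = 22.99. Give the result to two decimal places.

2.62 percentage points

First mineral: 53.964 g Al in 434.347 g formula = 12.42 wt% Al.
Second mineral: 26.982 g Al in 275.266 g formula = 9.80 wt% Al.
12.42% − 9.80% gives a difference of 2.62 percentage points.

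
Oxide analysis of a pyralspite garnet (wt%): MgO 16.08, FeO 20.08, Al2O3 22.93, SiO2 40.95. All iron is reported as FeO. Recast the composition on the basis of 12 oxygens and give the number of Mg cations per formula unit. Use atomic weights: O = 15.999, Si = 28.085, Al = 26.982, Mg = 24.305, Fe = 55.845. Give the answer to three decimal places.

MgO (M=40.304): mol = 0.39897; Mg = 0.39897, O = 0.39897.
FeO (M=71.844): mol = 0.27949; Fe = 0.27949, O = 0.27949.
Al2O3 (M=101.961): mol = 0.22489; Al = 0.44978, O = 0.67467.
SiO2 (M=60.083): mol = 0.68156; Si = 0.68156, O = 1.36312.
ΣO = 2.71625; factor = 12/ΣO = 4.41786.
Mg apfu = 0.39897 × 4.41786 = 1.763.

1.763 Mg apfu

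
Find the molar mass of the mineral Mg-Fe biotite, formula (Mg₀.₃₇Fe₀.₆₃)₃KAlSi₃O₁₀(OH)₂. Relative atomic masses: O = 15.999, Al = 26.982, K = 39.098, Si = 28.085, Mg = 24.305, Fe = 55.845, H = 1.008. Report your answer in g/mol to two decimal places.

476.86 g/mol

The formula mass is the sum 1.11(24.305) + 1.89(55.845) + 1(39.098) + 1(26.982) + 3(28.085) + 12(15.999) + 2(1.008).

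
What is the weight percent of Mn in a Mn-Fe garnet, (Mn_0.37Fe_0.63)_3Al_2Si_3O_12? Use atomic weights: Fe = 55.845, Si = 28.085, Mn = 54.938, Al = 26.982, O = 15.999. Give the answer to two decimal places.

12.28 weight percent

Formula mass = 1.11*54.938 + 1.89*55.845 + 2*26.982 + 3*28.085 + 12*15.999 = 496.735 g/mol, of which 60.981 g is Mn.
So Mn makes up 60.981/496.735 = 0.1228 of the mass, i.e. 12.28%.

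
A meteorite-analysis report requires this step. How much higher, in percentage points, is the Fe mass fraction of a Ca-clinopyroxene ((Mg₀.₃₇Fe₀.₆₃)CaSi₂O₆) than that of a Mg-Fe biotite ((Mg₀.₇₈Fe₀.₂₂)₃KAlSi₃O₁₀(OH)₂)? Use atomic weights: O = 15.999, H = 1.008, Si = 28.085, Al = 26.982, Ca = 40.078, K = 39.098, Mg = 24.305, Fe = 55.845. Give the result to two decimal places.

6.47 percentage points

M((Mg₀.₃₇Fe₀.₆₃)CaSi₂O₆) = 236.417 g/mol, so wt% Fe = 35.182/236.417 × 100 = 14.88%.
M((Mg₀.₇₈Fe₀.₂₂)₃KAlSi₃O₁₀(OH)₂) = 438.070 g/mol, so wt% Fe = 36.858/438.070 × 100 = 8.41%.
14.88 − 8.41 = 6.47 pp.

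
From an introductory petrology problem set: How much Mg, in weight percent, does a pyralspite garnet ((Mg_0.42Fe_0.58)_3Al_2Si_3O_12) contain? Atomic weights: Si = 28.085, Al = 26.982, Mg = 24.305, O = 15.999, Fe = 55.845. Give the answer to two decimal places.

M((Mg_0.42Fe_0.58)_3Al_2Si_3O_12) = 458.002 g/mol.
Mg contributes 1.26 × 24.305 = 30.624 g per mole.
30.624/458.002 = 0.0669 → 6.69%.

6.69 weight percent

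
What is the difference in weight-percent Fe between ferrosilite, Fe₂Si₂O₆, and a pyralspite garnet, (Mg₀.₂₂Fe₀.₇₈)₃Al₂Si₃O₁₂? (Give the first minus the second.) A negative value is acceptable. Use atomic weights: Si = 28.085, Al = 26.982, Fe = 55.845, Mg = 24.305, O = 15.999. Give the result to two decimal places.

14.93 percentage points

M(Fe₂Si₂O₆) = 263.854 g/mol, so wt% Fe = 111.690/263.854 × 100 = 42.33%.
M((Mg₀.₂₂Fe₀.₇₈)₃Al₂Si₃O₁₂) = 476.926 g/mol, so wt% Fe = 130.677/476.926 × 100 = 27.40%.
42.33 − 27.40 = 14.93 pp.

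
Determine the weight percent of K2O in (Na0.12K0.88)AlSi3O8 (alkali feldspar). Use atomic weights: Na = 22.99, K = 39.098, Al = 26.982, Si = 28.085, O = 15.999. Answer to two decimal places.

M((Na0.12K0.88)AlSi3O8) = 276.394 g/mol; M(K2O) = 94.195 g/mol.
Moles K2O per formula unit = 0.88 K ÷ 2 = 0.4400.
K2O fraction = (0.4400 × 94.195) / 276.394 = 41.446/276.394 = 0.1500.

15.00 wt%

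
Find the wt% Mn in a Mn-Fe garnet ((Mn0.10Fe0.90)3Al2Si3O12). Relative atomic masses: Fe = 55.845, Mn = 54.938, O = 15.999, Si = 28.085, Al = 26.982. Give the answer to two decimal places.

Molar mass of (Mn0.10Fe0.90)3Al2Si3O12: 0.30*54.938 + 2.70*55.845 + 2*26.982 + 3*28.085 + 12*15.999 = 497.470 g/mol.
Mass of Mn per formula unit: 0.30 × 54.938 = 16.481 g.
Weight fraction Mn = 16.481 / 497.470 = 0.0331.

3.31 wt%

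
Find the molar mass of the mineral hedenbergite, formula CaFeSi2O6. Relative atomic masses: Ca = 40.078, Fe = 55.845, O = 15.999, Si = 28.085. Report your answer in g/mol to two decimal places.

248.09 g/mol

The formula mass is the sum 1·40.078 + 1·55.845 + 2·28.085 + 6·15.999.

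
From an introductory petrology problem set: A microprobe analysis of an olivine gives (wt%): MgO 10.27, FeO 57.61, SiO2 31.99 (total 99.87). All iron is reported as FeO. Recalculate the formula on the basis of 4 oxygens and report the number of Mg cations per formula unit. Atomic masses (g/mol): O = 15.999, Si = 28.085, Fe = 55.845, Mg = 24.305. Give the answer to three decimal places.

0.480 Mg apfu

MgO: 10.27/40.304 = 0.25481 mol → 0.25481 mol Mg, 0.25481 mol O.
FeO: 57.61/71.844 = 0.80188 mol → 0.80188 mol Fe, 0.80188 mol O.
SiO2: 31.99/60.083 = 0.53243 mol → 0.53243 mol Si, 1.06486 mol O.
Total oxygen = 2.12155 mol. Normalization factor = 4/2.12155 = 1.88541.
Mg per 4 O = 0.25481 × 1.88541 = 0.480.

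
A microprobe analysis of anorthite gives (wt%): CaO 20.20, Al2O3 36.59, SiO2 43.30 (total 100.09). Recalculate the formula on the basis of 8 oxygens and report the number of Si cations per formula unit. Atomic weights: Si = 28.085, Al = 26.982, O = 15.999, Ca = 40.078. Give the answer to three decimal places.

CaO: 20.20/56.077 = 0.36022 mol → 0.36022 mol Ca, 0.36022 mol O.
Al2O3: 36.59/101.961 = 0.35886 mol → 0.71772 mol Al, 1.07658 mol O.
SiO2: 43.30/60.083 = 0.72067 mol → 0.72067 mol Si, 1.44134 mol O.
Total oxygen = 2.87814 mol. Normalization factor = 8/2.87814 = 2.77957.
Si per 8 O = 0.72067 × 2.77957 = 2.003.

2.003 Si apfu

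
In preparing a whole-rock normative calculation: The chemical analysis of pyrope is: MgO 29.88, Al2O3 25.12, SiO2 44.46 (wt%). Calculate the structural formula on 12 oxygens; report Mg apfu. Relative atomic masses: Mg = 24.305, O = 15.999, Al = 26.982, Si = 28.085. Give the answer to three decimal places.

MgO (M=40.304): mol = 0.74137; Mg = 0.74137, O = 0.74137.
Al2O3 (M=101.961): mol = 0.24637; Al = 0.49274, O = 0.73911.
SiO2 (M=60.083): mol = 0.73998; Si = 0.73998, O = 1.47996.
ΣO = 2.96044; factor = 12/ΣO = 4.05345.
Mg apfu = 0.74137 × 4.05345 = 3.005.

3.005 Mg apfu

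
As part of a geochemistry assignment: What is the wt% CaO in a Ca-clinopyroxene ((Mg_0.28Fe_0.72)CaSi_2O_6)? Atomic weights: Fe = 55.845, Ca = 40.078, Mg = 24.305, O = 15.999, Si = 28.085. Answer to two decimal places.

23.44 wt%

Formula mass = 239.256 g/mol.
1 Ca → 1.0000 mol CaO per formula unit; M(CaO) = 56.077, so CaO mass = 56.077 g.
56.077/239.256 × 100 = 23.44 wt%.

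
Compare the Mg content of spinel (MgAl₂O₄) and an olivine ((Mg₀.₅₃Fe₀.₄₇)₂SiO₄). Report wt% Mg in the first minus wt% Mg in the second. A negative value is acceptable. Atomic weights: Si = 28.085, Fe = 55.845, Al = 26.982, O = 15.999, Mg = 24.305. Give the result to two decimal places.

First mineral: 24.305 g Mg in 142.265 g formula = 17.08 wt% Mg.
Second mineral: 25.763 g Mg in 170.339 g formula = 15.12 wt% Mg.
17.08% − 15.12% gives a difference of 1.96 percentage points.

1.96 percentage points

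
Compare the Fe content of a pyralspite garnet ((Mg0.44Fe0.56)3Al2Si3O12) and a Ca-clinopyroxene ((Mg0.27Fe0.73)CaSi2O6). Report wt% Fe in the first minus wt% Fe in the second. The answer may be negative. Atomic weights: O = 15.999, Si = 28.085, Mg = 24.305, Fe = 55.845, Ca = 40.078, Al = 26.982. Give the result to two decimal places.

3.55 percentage points

First mineral: 93.820 g Fe in 456.109 g formula = 20.57 wt% Fe.
Second mineral: 40.767 g Fe in 239.571 g formula = 17.02 wt% Fe.
20.57% − 17.02% gives a difference of 3.55 percentage points.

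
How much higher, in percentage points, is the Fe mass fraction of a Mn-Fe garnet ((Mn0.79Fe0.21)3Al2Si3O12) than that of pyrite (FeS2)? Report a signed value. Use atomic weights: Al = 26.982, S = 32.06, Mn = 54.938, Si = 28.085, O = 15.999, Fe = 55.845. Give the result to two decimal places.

-39.45 percentage points

First mineral: 35.182 g Fe in 495.592 g formula = 7.10 wt% Fe.
Second mineral: 55.845 g Fe in 119.965 g formula = 46.55 wt% Fe.
7.10% − 46.55% gives a difference of -39.45 percentage points.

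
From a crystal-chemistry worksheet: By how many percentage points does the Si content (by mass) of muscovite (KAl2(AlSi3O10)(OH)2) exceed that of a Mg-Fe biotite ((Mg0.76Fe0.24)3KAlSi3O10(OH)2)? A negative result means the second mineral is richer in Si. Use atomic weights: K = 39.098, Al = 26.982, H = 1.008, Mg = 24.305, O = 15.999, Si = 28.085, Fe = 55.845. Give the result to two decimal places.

Si in KAl2(AlSi3O10)(OH)2: molar mass 398.303 g/mol; 3×28.085 = 84.255 g → 21.15 wt%.
Si in (Mg0.76Fe0.24)3KAlSi3O10(OH)2: molar mass 439.963 g/mol; 3×28.085 = 84.255 g → 19.15 wt%.
Difference = 21.15 − 19.15 = 2.00 percentage points.

2.00 percentage points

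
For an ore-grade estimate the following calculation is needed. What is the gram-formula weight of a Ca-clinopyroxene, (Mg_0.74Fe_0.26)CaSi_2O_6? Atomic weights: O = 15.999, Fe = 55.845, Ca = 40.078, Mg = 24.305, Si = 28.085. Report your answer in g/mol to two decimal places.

224.75 g/mol

M = 0.74·24.305 + 0.26·55.845 + 1·40.078 + 2·28.085 + 6·15.999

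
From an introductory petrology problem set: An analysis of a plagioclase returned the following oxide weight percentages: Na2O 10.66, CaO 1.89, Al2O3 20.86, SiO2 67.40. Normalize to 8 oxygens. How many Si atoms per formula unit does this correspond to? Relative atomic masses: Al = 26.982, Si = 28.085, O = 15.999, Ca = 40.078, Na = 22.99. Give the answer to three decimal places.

Na2O: 10.66/61.979 = 0.17199 mol → 0.34398 mol Na, 0.17199 mol O.
CaO: 1.89/56.077 = 0.03370 mol → 0.03370 mol Ca, 0.03370 mol O.
Al2O3: 20.86/101.961 = 0.20459 mol → 0.40918 mol Al, 0.61377 mol O.
SiO2: 67.40/60.083 = 1.12178 mol → 1.12178 mol Si, 2.24356 mol O.
Total oxygen = 3.06302 mol. Normalization factor = 8/3.06302 = 2.61180.
Si per 8 O = 1.12178 × 2.61180 = 2.930.

2.930 Si apfu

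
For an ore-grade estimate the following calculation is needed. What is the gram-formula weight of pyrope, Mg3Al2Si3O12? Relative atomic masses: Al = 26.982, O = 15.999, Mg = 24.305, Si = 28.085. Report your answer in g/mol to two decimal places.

403.12 g/mol

M = 3(24.305) + 2(26.982) + 3(28.085) + 12(15.999)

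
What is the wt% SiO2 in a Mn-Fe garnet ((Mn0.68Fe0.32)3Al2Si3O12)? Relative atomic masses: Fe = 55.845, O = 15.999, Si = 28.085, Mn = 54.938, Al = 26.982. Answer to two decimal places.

Formula mass = 495.892 g/mol.
3 Si → 3.0000 mol SiO2 per formula unit; M(SiO2) = 60.083, so SiO2 mass = 180.249 g.
180.249/495.892 × 100 = 36.35 wt%.

36.35 wt%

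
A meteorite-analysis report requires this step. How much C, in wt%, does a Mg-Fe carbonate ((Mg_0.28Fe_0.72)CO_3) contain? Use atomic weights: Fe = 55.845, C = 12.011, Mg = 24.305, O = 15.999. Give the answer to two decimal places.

11.22 wt%

Molar mass of (Mg_0.28Fe_0.72)CO_3: 0.28*24.305 + 0.72*55.845 + 1*12.011 + 3*15.999 = 107.022 g/mol.
Mass of C per formula unit: 1 × 12.011 = 12.011 g.
Weight fraction C = 12.011 / 107.022 = 0.1122.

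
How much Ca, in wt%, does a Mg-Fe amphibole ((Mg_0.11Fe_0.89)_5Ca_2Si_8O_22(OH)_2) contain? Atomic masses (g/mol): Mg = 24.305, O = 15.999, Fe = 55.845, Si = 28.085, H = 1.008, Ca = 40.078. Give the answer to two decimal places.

M((Mg_0.11Fe_0.89)_5Ca_2Si_8O_22(OH)_2) = 952.706 g/mol.
Ca contributes 2 × 40.078 = 80.156 g per mole.
80.156/952.706 = 0.0841 → 8.41%.

8.41 wt%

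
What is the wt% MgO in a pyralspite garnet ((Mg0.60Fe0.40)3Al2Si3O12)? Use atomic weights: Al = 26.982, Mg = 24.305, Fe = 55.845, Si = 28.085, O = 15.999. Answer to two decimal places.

Formula mass = 440.970 g/mol.
1.80 Mg → 1.8000 mol MgO per formula unit; M(MgO) = 40.304, so MgO mass = 72.547 g.
72.547/440.970 × 100 = 16.45 wt%.

16.45 wt%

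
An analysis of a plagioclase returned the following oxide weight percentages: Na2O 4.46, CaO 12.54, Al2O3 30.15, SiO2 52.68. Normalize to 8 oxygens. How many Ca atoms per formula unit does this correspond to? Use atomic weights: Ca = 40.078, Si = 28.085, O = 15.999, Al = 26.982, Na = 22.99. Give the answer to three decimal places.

4.46 wt% Na2O ÷ 61.979 g/mol = 0.07196 mol, giving 0.14392 Na and 0.07196 O.
12.54 wt% CaO ÷ 56.077 g/mol = 0.22362 mol, giving 0.22362 Ca and 0.22362 O.
30.15 wt% Al2O3 ÷ 101.961 g/mol = 0.29570 mol, giving 0.59140 Al and 0.88710 O.
52.68 wt% SiO2 ÷ 60.083 g/mol = 0.87679 mol, giving 0.87679 Si and 1.75358 O.
Oxygen sums to 2.93626; scaling by 8/2.93626 = 2.72455 puts the formula on 8 O.
Ca: 0.22362 × 2.72455 = 0.609 atoms per formula unit.

0.609 Ca apfu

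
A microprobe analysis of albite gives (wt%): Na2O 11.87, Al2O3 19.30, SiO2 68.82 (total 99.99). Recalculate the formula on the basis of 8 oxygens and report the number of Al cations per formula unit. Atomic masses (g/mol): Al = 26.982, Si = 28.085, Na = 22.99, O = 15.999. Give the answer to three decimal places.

Na2O (M=61.979): mol = 0.19152; Na = 0.38304, O = 0.19152.
Al2O3 (M=101.961): mol = 0.18929; Al = 0.37858, O = 0.56787.
SiO2 (M=60.083): mol = 1.14542; Si = 1.14542, O = 2.29084.
ΣO = 3.05023; factor = 8/ΣO = 2.62275.
Al apfu = 0.37858 × 2.62275 = 0.993.

0.993 Al apfu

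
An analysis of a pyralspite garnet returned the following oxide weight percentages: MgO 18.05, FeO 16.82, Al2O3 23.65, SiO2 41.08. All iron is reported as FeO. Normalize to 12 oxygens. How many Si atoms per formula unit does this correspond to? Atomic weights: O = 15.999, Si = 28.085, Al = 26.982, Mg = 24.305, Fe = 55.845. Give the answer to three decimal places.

MgO (M=40.304): mol = 0.44785; Mg = 0.44785, O = 0.44785.
FeO (M=71.844): mol = 0.23412; Fe = 0.23412, O = 0.23412.
Al2O3 (M=101.961): mol = 0.23195; Al = 0.46390, O = 0.69585.
SiO2 (M=60.083): mol = 0.68372; Si = 0.68372, O = 1.36744.
ΣO = 2.74526; factor = 12/ΣO = 4.37117.
Si apfu = 0.68372 × 4.37117 = 2.989.

2.989 Si apfu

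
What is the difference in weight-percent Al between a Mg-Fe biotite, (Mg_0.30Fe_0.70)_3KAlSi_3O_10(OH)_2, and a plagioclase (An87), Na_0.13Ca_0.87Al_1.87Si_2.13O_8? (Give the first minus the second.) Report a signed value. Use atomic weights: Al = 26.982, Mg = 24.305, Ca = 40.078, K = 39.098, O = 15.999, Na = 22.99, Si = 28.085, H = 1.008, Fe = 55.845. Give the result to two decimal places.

-12.69 percentage points

First mineral: 26.982 g Al in 483.488 g formula = 5.58 wt% Al.
Second mineral: 50.456 g Al in 276.126 g formula = 18.27 wt% Al.
5.58% − 18.27% gives a difference of -12.69 percentage points.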